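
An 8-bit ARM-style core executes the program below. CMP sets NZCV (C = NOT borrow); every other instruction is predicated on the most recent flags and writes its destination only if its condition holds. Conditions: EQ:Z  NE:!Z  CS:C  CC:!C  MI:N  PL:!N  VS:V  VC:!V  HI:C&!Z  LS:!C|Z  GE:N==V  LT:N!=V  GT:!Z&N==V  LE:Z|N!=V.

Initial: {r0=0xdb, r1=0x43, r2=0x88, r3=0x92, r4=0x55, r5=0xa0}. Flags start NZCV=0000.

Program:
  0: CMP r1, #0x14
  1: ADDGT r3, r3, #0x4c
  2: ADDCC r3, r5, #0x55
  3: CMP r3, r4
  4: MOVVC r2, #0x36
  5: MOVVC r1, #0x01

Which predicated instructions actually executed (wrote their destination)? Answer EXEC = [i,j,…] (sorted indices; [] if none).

[0] flags=0010 → (cmp)
[1] flags=0010 GT?T → r3=0xde
[2] flags=0010 CC?F → skip
[3] flags=1010 → (cmp)
[4] flags=1010 VC?T → r2=0x36
[5] flags=1010 VC?T → r1=0x01

EXEC = [1,4,5]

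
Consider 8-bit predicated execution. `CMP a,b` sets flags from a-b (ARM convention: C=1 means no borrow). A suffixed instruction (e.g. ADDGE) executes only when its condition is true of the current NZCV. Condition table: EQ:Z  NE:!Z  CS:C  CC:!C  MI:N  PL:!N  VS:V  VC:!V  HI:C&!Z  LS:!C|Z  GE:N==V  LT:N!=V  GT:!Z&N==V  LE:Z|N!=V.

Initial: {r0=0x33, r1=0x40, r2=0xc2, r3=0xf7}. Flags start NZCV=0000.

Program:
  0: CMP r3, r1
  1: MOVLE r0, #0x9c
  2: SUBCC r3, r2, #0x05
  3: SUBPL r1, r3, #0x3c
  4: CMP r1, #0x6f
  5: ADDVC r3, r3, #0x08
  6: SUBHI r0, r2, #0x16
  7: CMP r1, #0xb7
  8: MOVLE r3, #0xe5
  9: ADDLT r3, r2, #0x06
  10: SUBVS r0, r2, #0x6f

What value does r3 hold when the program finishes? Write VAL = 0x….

0: ✓ CMP  NZCV=1010
1: ✓ MOVLE  r0←0x9c
2: · SUBCC
3: · SUBPL
4: ✓ CMP  NZCV=1000
5: ✓ ADDVC  r3←0xff
6: · SUBHI
7: ✓ CMP  NZCV=1001
8: · MOVLE
9: · ADDLT
10: ✓ SUBVS  r0←0x53

VAL = 0xff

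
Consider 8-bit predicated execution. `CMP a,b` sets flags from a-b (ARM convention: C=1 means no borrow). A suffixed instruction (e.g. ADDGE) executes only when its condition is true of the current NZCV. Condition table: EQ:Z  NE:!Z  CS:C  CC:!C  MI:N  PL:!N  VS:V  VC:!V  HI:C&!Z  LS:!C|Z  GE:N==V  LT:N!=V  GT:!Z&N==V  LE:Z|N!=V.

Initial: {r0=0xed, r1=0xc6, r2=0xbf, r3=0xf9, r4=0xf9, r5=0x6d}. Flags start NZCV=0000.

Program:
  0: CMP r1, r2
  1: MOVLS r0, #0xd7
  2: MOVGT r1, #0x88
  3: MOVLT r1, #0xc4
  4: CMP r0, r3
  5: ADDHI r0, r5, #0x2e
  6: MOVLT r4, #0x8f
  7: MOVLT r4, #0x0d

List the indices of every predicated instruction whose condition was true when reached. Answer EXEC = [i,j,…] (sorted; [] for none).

EXEC = [2,6,7]

0: ✓ CMP  NZCV=0010
1: · MOVLS
2: ✓ MOVGT  r1←0x88
3: · MOVLT
4: ✓ CMP  NZCV=1000
5: · ADDHI
6: ✓ MOVLT  r4←0x8f
7: ✓ MOVLT  r4←0x0d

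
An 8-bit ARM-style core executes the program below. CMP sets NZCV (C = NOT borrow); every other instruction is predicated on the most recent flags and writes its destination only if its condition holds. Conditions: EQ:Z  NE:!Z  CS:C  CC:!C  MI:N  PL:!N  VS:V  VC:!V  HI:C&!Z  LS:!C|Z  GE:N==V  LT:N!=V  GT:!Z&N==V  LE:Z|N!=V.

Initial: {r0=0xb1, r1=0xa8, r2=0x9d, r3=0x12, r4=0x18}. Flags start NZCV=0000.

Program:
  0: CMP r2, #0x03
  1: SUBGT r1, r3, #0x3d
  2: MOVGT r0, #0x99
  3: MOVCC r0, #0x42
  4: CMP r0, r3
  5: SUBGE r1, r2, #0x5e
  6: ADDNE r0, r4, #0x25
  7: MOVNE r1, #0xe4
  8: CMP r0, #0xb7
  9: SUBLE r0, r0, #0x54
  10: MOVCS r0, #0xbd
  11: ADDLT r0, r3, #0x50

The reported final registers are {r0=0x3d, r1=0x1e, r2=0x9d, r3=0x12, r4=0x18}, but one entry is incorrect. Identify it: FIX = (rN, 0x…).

FIX = (r1, 0xe4)

0: ✓ CMP  NZCV=1010
1: · SUBGT
2: · MOVGT
3: · MOVCC
4: ✓ CMP  NZCV=1010
5: · SUBGE
6: ✓ ADDNE  r0←0x3d
7: ✓ MOVNE  r1←0xe4
8: ✓ CMP  NZCV=1001
9: · SUBLE
10: · MOVCS
11: · ADDLT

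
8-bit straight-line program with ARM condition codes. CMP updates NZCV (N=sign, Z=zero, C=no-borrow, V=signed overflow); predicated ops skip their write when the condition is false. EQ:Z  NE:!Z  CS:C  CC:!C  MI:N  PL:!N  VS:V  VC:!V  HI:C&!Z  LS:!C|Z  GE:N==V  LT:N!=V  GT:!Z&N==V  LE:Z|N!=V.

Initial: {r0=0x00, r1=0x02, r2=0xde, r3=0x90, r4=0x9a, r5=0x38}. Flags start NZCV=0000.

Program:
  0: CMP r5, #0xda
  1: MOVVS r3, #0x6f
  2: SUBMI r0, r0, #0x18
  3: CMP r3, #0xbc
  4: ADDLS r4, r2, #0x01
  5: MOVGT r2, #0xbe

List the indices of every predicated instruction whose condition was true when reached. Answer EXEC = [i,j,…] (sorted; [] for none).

[0] flags=0000 → (cmp)
[1] flags=0000 VS?F → skip
[2] flags=0000 MI?F → skip
[3] flags=1000 → (cmp)
[4] flags=1000 LS?T → r4=0xdf
[5] flags=1000 GT?F → skip

EXEC = [4]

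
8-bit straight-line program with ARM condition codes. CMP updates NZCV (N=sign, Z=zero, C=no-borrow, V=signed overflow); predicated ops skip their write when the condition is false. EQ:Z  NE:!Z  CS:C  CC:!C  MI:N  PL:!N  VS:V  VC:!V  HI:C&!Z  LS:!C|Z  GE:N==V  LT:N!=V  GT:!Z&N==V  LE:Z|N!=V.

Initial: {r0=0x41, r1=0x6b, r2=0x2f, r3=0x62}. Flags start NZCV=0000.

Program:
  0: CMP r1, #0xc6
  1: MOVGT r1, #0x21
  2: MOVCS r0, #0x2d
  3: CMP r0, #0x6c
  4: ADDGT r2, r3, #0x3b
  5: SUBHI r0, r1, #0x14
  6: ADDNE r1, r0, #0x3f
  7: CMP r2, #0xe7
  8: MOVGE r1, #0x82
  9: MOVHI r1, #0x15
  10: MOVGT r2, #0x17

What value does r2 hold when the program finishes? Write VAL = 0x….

VAL = 0x17

0: ✓ CMP  NZCV=1001
1: ✓ MOVGT  r1←0x21
2: · MOVCS
3: ✓ CMP  NZCV=1000
4: · ADDGT
5: · SUBHI
6: ✓ ADDNE  r1←0x80
7: ✓ CMP  NZCV=0000
8: ✓ MOVGE  r1←0x82
9: · MOVHI
10: ✓ MOVGT  r2←0x17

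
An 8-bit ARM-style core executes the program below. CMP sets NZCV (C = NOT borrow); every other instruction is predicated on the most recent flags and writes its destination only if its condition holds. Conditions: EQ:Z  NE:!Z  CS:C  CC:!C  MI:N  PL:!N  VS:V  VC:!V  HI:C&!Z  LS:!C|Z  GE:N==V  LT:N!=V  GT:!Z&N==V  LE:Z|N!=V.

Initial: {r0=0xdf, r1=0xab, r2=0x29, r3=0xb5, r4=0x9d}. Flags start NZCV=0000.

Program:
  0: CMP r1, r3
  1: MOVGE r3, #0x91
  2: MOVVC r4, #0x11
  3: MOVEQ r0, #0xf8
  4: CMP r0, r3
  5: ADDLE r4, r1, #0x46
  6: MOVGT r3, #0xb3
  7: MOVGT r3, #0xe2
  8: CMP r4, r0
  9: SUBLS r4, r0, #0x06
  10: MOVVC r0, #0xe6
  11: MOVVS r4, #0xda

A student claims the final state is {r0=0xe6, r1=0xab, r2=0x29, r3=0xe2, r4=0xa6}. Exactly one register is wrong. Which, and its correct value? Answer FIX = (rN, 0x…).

FIX = (r4, 0xd9)

[0] flags=1000 → (cmp)
[1] flags=1000 GE?F → skip
[2] flags=1000 VC?T → r4=0x11
[3] flags=1000 EQ?F → skip
[4] flags=0010 → (cmp)
[5] flags=0010 LE?F → skip
[6] flags=0010 GT?T → r3=0xb3
[7] flags=0010 GT?T → r3=0xe2
[8] flags=0000 → (cmp)
[9] flags=0000 LS?T → r4=0xd9
[10] flags=0000 VC?T → r0=0xe6
[11] flags=0000 VS?F → skip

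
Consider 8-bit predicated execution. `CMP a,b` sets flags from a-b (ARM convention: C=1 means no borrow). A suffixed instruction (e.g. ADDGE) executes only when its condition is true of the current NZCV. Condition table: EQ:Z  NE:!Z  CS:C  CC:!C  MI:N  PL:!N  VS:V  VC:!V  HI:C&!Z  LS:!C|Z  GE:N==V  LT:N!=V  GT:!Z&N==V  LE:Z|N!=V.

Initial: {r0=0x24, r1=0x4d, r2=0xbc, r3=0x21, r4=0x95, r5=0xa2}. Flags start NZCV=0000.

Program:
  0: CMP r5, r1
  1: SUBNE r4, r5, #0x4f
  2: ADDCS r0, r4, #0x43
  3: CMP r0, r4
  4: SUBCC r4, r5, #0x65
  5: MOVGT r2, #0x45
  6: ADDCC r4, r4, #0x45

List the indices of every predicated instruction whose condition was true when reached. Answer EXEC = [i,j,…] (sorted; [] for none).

[0] flags=0011 → (cmp)
[1] flags=0011 NE?T → r4=0x53
[2] flags=0011 CS?T → r0=0x96
[3] flags=0011 → (cmp)
[4] flags=0011 CC?F → skip
[5] flags=0011 GT?F → skip
[6] flags=0011 CC?F → skip

EXEC = [1,2]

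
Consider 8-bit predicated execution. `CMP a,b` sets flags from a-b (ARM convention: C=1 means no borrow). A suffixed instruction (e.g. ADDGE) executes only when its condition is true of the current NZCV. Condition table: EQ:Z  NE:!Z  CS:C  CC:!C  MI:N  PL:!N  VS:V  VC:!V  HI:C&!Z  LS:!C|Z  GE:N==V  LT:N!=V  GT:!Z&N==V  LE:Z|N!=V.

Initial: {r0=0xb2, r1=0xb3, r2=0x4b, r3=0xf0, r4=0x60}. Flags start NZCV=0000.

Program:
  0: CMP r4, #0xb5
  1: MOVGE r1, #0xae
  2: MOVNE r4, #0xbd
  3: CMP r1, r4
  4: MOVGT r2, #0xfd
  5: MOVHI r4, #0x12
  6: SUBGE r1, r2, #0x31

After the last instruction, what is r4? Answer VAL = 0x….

0: ✓ CMP  NZCV=1001
1: ✓ MOVGE  r1←0xae
2: ✓ MOVNE  r4←0xbd
3: ✓ CMP  NZCV=1000
4: · MOVGT
5: · MOVHI
6: · SUBGE

VAL = 0xbd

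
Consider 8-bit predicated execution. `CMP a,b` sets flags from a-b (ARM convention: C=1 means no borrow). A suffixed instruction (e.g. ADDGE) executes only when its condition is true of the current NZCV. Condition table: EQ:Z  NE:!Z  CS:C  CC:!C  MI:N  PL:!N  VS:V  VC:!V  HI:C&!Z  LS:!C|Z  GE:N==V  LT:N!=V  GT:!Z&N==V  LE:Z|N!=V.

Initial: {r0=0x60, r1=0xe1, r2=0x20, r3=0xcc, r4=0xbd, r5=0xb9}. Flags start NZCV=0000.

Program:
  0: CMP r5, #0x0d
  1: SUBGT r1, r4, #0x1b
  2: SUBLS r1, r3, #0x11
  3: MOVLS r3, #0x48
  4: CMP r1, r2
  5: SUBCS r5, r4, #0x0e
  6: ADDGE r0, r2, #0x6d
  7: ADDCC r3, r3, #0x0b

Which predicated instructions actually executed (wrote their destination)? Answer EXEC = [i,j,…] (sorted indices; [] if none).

EXEC = [5]

[0] flags=1010 → (cmp)
[1] flags=1010 GT?F → skip
[2] flags=1010 LS?F → skip
[3] flags=1010 LS?F → skip
[4] flags=1010 → (cmp)
[5] flags=1010 CS?T → r5=0xaf
[6] flags=1010 GE?F → skip
[7] flags=1010 CC?F → skip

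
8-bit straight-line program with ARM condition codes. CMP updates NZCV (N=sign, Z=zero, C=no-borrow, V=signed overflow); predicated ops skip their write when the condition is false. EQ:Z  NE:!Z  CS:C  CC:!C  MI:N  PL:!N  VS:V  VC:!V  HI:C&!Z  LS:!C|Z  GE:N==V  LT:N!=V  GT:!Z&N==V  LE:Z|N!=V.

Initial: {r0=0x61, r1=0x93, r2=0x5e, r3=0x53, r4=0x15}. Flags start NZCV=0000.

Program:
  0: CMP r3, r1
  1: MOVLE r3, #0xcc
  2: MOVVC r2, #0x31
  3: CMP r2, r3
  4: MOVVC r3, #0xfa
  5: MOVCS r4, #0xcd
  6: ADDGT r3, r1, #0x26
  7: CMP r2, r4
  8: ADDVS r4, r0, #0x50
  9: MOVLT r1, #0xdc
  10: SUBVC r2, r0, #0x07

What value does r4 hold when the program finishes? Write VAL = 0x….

VAL = 0xb1

0: ✓ CMP  NZCV=1001
1: · MOVLE
2: · MOVVC
3: ✓ CMP  NZCV=0010
4: ✓ MOVVC  r3←0xfa
5: ✓ MOVCS  r4←0xcd
6: ✓ ADDGT  r3←0xb9
7: ✓ CMP  NZCV=1001
8: ✓ ADDVS  r4←0xb1
9: · MOVLT
10: · SUBVC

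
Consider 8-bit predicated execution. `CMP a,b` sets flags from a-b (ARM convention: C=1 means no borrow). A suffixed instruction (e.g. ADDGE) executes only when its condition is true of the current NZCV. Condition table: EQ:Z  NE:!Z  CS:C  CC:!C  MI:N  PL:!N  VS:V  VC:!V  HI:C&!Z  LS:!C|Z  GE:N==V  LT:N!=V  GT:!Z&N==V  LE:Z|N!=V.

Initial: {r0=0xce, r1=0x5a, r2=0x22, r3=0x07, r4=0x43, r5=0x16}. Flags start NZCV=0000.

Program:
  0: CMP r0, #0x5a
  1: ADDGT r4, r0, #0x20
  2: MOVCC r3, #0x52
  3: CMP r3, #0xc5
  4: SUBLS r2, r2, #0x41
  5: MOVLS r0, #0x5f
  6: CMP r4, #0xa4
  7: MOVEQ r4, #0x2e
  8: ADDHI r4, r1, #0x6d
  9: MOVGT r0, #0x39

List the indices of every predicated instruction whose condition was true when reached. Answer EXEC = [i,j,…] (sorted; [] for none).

[0] flags=0011 → (cmp)
[1] flags=0011 GT?F → skip
[2] flags=0011 CC?F → skip
[3] flags=0000 → (cmp)
[4] flags=0000 LS?T → r2=0xe1
[5] flags=0000 LS?T → r0=0x5f
[6] flags=1001 → (cmp)
[7] flags=1001 EQ?F → skip
[8] flags=1001 HI?F → skip
[9] flags=1001 GT?T → r0=0x39

EXEC = [4,5,9]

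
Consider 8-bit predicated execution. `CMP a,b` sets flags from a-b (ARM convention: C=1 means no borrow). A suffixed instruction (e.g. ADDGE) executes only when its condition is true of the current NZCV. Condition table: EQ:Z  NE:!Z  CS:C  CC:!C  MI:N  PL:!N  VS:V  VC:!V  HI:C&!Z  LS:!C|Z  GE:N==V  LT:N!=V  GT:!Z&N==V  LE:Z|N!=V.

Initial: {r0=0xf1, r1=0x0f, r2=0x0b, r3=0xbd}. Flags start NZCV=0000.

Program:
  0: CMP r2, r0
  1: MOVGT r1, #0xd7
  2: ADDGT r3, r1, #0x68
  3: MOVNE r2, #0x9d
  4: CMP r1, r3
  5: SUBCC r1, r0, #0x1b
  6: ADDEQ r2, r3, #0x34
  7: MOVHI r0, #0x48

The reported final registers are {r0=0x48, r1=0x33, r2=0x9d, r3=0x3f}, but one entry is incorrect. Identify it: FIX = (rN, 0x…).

FIX = (r1, 0xd7)

[0] flags=0000 → (cmp)
[1] flags=0000 GT?T → r1=0xd7
[2] flags=0000 GT?T → r3=0x3f
[3] flags=0000 NE?T → r2=0x9d
[4] flags=1010 → (cmp)
[5] flags=1010 CC?F → skip
[6] flags=1010 EQ?F → skip
[7] flags=1010 HI?T → r0=0x48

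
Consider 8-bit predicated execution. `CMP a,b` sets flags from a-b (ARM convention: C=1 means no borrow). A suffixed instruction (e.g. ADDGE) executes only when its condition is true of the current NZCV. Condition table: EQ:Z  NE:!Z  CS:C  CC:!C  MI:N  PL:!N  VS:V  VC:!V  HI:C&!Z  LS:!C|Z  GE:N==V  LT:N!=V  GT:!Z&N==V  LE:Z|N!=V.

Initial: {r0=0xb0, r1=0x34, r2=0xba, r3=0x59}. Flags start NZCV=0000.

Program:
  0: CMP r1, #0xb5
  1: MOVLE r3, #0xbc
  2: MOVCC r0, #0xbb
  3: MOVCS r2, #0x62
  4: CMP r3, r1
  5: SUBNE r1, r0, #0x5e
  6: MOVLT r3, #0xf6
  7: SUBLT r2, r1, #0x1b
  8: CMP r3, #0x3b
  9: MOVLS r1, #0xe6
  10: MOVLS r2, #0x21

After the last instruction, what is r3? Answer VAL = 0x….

0: ✓ CMP  NZCV=0000
1: · MOVLE
2: ✓ MOVCC  r0←0xbb
3: · MOVCS
4: ✓ CMP  NZCV=0010
5: ✓ SUBNE  r1←0x5d
6: · MOVLT
7: · SUBLT
8: ✓ CMP  NZCV=0010
9: · MOVLS
10: · MOVLS

VAL = 0x59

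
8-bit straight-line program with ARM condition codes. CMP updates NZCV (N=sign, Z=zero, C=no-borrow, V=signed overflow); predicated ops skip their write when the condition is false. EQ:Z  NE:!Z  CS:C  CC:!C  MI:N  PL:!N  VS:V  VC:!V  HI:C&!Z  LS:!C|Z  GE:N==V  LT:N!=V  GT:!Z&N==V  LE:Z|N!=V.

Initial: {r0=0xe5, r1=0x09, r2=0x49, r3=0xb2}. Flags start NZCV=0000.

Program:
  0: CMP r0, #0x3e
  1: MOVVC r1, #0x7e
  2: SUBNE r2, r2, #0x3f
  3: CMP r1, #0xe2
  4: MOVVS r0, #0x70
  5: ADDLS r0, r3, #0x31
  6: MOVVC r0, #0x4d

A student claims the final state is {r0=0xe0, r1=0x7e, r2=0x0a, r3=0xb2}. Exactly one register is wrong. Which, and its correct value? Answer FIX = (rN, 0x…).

FIX = (r0, 0xe3)

[0] flags=1010 → (cmp)
[1] flags=1010 VC?T → r1=0x7e
[2] flags=1010 NE?T → r2=0x0a
[3] flags=1001 → (cmp)
[4] flags=1001 VS?T → r0=0x70
[5] flags=1001 LS?T → r0=0xe3
[6] flags=1001 VC?F → skip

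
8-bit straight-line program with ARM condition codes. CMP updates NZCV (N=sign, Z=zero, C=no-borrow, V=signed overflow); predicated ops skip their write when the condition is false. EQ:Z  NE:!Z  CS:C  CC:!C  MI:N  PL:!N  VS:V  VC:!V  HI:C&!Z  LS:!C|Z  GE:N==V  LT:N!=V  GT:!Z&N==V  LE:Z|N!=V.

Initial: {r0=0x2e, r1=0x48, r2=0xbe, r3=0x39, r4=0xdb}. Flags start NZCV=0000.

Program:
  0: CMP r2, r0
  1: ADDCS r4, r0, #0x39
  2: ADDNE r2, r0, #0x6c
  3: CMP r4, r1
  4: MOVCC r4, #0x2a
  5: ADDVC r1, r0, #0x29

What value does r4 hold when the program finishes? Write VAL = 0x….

0: ✓ CMP  NZCV=1010
1: ✓ ADDCS  r4←0x67
2: ✓ ADDNE  r2←0x9a
3: ✓ CMP  NZCV=0010
4: · MOVCC
5: ✓ ADDVC  r1←0x57

VAL = 0x67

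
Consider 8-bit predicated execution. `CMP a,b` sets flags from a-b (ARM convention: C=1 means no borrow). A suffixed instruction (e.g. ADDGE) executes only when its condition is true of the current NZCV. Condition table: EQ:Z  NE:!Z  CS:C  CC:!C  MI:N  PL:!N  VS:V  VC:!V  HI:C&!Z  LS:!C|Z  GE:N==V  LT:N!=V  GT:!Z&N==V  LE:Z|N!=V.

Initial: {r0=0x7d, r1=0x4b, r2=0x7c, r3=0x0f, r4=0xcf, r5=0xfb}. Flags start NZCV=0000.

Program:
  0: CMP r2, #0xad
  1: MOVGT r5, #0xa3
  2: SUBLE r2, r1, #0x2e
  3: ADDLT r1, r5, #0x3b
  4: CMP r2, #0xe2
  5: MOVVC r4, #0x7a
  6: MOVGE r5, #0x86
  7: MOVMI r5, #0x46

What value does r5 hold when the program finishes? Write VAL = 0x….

VAL = 0x46

[0] flags=1001 → (cmp)
[1] flags=1001 GT?T → r5=0xa3
[2] flags=1001 LE?F → skip
[3] flags=1001 LT?F → skip
[4] flags=1001 → (cmp)
[5] flags=1001 VC?F → skip
[6] flags=1001 GE?T → r5=0x86
[7] flags=1001 MI?T → r5=0x46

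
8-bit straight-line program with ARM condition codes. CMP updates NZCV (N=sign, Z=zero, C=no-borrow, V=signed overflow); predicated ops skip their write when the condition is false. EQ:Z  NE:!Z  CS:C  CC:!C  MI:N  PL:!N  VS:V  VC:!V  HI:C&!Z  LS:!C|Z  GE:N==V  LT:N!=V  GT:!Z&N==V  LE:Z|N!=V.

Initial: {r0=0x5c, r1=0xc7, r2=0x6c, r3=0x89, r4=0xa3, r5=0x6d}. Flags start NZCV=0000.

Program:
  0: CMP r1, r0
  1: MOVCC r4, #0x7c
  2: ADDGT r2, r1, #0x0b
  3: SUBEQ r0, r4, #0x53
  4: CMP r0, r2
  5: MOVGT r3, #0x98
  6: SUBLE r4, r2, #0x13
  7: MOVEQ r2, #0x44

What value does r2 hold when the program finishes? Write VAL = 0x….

VAL = 0x6c

[0] flags=0011 → (cmp)
[1] flags=0011 CC?F → skip
[2] flags=0011 GT?F → skip
[3] flags=0011 EQ?F → skip
[4] flags=1000 → (cmp)
[5] flags=1000 GT?F → skip
[6] flags=1000 LE?T → r4=0x59
[7] flags=1000 EQ?F → skip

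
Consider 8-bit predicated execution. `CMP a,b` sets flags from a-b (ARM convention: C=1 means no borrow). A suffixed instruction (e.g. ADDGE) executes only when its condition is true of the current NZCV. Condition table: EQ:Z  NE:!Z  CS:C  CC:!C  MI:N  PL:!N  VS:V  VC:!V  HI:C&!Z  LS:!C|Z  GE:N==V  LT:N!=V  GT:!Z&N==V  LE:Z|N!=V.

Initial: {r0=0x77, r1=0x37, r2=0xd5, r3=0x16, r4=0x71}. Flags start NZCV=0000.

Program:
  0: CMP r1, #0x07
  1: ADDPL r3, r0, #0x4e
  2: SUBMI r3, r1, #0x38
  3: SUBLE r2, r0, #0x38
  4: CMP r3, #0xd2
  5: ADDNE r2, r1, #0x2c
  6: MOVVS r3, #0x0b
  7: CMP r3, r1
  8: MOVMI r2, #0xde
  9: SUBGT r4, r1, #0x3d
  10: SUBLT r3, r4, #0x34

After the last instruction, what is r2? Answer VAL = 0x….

VAL = 0xde

[0] flags=0010 → (cmp)
[1] flags=0010 PL?T → r3=0xc5
[2] flags=0010 MI?F → skip
[3] flags=0010 LE?F → skip
[4] flags=1000 → (cmp)
[5] flags=1000 NE?T → r2=0x63
[6] flags=1000 VS?F → skip
[7] flags=1010 → (cmp)
[8] flags=1010 MI?T → r2=0xde
[9] flags=1010 GT?F → skip
[10] flags=1010 LT?T → r3=0x3d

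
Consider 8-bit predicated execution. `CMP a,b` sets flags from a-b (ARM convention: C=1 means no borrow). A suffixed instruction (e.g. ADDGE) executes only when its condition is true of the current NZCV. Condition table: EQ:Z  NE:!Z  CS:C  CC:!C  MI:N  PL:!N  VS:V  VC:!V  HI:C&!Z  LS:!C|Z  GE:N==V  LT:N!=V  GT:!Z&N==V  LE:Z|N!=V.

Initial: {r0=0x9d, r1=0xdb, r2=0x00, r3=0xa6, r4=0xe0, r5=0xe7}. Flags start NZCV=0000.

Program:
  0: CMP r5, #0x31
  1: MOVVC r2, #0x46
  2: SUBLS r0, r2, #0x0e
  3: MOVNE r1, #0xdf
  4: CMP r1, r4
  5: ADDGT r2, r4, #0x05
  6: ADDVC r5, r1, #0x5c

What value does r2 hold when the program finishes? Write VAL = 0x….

VAL = 0x46

[0] flags=1010 → (cmp)
[1] flags=1010 VC?T → r2=0x46
[2] flags=1010 LS?F → skip
[3] flags=1010 NE?T → r1=0xdf
[4] flags=1000 → (cmp)
[5] flags=1000 GT?F → skip
[6] flags=1000 VC?T → r5=0x3b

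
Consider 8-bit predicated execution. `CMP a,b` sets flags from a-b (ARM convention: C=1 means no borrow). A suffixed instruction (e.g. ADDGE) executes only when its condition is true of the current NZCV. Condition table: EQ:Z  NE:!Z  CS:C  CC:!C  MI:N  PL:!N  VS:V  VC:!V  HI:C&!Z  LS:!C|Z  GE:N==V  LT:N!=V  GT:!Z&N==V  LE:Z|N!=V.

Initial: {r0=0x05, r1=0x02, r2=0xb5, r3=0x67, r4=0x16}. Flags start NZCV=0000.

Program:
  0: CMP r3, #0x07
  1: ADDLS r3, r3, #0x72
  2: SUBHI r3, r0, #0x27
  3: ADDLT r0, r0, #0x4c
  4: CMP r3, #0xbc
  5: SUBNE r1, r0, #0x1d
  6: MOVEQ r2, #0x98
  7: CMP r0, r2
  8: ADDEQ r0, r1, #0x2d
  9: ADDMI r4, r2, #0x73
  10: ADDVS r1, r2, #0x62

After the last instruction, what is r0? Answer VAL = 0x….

0: ✓ CMP  NZCV=0010
1: · ADDLS
2: ✓ SUBHI  r3←0xde
3: · ADDLT
4: ✓ CMP  NZCV=0010
5: ✓ SUBNE  r1←0xe8
6: · MOVEQ
7: ✓ CMP  NZCV=0000
8: · ADDEQ
9: · ADDMI
10: · ADDVS

VAL = 0x05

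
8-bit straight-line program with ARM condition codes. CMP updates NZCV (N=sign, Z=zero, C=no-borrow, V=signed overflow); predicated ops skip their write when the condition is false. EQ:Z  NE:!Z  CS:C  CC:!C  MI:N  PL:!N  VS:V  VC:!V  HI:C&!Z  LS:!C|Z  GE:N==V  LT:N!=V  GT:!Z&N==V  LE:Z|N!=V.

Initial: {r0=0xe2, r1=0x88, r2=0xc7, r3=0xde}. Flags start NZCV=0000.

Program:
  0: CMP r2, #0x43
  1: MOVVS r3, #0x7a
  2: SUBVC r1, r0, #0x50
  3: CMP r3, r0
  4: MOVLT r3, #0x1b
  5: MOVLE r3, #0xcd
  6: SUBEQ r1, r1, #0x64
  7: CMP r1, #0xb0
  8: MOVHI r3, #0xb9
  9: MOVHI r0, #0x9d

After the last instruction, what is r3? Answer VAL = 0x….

VAL = 0xcd

0: ✓ CMP  NZCV=1010
1: · MOVVS
2: ✓ SUBVC  r1←0x92
3: ✓ CMP  NZCV=1000
4: ✓ MOVLT  r3←0x1b
5: ✓ MOVLE  r3←0xcd
6: · SUBEQ
7: ✓ CMP  NZCV=1000
8: · MOVHI
9: · MOVHI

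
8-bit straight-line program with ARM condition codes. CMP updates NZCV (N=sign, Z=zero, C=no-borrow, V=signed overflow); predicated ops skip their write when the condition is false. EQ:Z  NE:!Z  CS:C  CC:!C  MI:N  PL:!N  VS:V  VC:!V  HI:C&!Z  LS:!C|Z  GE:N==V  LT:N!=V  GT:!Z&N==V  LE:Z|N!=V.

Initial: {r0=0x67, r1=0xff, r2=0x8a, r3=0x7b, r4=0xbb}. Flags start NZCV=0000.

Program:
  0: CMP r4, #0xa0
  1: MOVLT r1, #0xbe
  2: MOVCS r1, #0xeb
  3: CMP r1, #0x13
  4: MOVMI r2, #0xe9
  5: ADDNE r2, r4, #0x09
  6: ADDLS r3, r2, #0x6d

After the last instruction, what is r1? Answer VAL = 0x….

0: ✓ CMP  NZCV=0010
1: · MOVLT
2: ✓ MOVCS  r1←0xeb
3: ✓ CMP  NZCV=1010
4: ✓ MOVMI  r2←0xe9
5: ✓ ADDNE  r2←0xc4
6: · ADDLS

VAL = 0xeb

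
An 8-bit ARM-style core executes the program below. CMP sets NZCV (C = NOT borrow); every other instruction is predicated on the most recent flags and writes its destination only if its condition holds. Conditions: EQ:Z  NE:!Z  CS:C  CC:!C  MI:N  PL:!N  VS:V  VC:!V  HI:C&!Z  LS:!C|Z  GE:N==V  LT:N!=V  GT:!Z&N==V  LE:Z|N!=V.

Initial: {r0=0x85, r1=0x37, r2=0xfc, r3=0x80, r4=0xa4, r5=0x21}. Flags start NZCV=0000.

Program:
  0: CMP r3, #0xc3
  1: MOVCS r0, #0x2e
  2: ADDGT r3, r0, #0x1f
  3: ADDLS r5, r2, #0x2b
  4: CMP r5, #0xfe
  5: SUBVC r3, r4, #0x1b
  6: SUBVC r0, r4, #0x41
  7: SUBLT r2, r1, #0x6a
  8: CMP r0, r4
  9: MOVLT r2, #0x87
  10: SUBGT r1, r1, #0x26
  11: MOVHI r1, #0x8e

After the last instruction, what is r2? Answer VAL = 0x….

VAL = 0xfc

0: ✓ CMP  NZCV=1000
1: · MOVCS
2: · ADDGT
3: ✓ ADDLS  r5←0x27
4: ✓ CMP  NZCV=0000
5: ✓ SUBVC  r3←0x89
6: ✓ SUBVC  r0←0x63
7: · SUBLT
8: ✓ CMP  NZCV=1001
9: · MOVLT
10: ✓ SUBGT  r1←0x11
11: · MOVHI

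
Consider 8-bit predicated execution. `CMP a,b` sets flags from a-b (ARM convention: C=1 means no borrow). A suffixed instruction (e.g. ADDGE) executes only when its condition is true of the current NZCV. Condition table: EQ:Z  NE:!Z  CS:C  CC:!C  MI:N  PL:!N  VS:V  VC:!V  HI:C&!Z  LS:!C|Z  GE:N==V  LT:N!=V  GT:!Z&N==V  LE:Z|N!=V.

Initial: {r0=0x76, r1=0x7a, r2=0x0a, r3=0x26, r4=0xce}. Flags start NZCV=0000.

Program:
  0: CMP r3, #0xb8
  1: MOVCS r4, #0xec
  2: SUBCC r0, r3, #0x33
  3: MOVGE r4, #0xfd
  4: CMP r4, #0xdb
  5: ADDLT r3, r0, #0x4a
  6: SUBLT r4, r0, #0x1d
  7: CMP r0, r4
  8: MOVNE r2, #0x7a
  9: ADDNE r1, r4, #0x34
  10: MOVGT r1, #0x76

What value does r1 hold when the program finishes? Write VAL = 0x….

[0] flags=0000 → (cmp)
[1] flags=0000 CS?F → skip
[2] flags=0000 CC?T → r0=0xf3
[3] flags=0000 GE?T → r4=0xfd
[4] flags=0010 → (cmp)
[5] flags=0010 LT?F → skip
[6] flags=0010 LT?F → skip
[7] flags=1000 → (cmp)
[8] flags=1000 NE?T → r2=0x7a
[9] flags=1000 NE?T → r1=0x31
[10] flags=1000 GT?F → skip

VAL = 0x31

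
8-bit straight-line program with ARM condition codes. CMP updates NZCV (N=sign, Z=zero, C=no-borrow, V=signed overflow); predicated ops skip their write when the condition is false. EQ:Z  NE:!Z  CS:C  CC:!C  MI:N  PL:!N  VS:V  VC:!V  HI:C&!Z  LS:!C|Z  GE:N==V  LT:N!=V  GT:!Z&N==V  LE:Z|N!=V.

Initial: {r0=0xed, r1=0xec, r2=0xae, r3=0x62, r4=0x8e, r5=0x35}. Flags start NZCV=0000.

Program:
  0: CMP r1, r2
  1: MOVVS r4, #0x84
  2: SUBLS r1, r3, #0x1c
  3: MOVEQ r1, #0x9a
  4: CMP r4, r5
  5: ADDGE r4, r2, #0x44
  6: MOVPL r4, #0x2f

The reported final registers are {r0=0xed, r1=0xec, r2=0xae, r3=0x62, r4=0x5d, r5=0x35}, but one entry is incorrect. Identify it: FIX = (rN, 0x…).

FIX = (r4, 0x2f)

0: ✓ CMP  NZCV=0010
1: · MOVVS
2: · SUBLS
3: · MOVEQ
4: ✓ CMP  NZCV=0011
5: · ADDGE
6: ✓ MOVPL  r4←0x2f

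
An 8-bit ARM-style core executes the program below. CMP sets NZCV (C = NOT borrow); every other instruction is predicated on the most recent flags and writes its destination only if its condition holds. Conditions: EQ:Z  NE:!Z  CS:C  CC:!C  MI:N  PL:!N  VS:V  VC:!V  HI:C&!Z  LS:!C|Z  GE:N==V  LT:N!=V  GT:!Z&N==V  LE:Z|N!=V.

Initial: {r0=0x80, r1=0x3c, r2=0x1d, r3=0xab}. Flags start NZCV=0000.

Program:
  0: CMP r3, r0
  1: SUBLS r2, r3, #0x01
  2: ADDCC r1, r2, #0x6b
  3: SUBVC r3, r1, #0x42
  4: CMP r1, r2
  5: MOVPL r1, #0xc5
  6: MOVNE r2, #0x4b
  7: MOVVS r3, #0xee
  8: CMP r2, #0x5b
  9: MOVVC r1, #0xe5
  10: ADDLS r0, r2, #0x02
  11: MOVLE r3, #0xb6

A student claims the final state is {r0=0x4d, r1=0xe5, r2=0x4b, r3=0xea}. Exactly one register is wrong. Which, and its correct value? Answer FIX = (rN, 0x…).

FIX = (r3, 0xb6)

[0] flags=0010 → (cmp)
[1] flags=0010 LS?F → skip
[2] flags=0010 CC?F → skip
[3] flags=0010 VC?T → r3=0xfa
[4] flags=0010 → (cmp)
[5] flags=0010 PL?T → r1=0xc5
[6] flags=0010 NE?T → r2=0x4b
[7] flags=0010 VS?F → skip
[8] flags=1000 → (cmp)
[9] flags=1000 VC?T → r1=0xe5
[10] flags=1000 LS?T → r0=0x4d
[11] flags=1000 LE?T → r3=0xb6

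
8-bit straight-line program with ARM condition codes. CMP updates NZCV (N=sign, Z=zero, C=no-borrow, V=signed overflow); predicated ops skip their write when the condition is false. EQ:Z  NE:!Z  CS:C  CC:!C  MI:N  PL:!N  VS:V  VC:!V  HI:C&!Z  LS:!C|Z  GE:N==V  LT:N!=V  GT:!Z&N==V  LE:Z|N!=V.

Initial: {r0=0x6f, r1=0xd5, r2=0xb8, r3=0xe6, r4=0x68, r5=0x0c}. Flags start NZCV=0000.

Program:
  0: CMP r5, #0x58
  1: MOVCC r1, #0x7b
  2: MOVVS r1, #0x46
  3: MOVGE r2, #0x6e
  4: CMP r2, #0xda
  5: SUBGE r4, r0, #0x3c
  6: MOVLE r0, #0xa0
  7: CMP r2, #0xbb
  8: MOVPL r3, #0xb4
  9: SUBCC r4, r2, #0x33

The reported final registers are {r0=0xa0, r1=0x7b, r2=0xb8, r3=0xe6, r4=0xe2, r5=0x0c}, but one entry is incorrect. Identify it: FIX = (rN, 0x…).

[0] flags=1000 → (cmp)
[1] flags=1000 CC?T → r1=0x7b
[2] flags=1000 VS?F → skip
[3] flags=1000 GE?F → skip
[4] flags=1000 → (cmp)
[5] flags=1000 GE?F → skip
[6] flags=1000 LE?T → r0=0xa0
[7] flags=1000 → (cmp)
[8] flags=1000 PL?F → skip
[9] flags=1000 CC?T → r4=0x85

FIX = (r4, 0x85)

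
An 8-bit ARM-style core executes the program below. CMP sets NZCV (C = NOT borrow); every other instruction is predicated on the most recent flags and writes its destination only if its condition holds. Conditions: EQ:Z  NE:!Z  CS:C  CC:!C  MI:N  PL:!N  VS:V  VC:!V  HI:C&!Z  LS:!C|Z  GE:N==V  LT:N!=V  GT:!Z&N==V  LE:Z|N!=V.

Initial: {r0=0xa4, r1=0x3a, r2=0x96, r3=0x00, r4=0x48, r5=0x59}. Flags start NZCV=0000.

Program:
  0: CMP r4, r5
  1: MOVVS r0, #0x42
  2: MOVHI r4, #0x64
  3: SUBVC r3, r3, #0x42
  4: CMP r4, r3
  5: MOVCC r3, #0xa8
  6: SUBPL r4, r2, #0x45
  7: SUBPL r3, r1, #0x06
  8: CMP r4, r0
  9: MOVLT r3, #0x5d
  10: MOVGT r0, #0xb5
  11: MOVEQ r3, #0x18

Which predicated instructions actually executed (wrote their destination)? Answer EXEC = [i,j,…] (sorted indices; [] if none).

EXEC = [3,5,10]

[0] flags=1000 → (cmp)
[1] flags=1000 VS?F → skip
[2] flags=1000 HI?F → skip
[3] flags=1000 VC?T → r3=0xbe
[4] flags=1001 → (cmp)
[5] flags=1001 CC?T → r3=0xa8
[6] flags=1001 PL?F → skip
[7] flags=1001 PL?F → skip
[8] flags=1001 → (cmp)
[9] flags=1001 LT?F → skip
[10] flags=1001 GT?T → r0=0xb5
[11] flags=1001 EQ?F → skip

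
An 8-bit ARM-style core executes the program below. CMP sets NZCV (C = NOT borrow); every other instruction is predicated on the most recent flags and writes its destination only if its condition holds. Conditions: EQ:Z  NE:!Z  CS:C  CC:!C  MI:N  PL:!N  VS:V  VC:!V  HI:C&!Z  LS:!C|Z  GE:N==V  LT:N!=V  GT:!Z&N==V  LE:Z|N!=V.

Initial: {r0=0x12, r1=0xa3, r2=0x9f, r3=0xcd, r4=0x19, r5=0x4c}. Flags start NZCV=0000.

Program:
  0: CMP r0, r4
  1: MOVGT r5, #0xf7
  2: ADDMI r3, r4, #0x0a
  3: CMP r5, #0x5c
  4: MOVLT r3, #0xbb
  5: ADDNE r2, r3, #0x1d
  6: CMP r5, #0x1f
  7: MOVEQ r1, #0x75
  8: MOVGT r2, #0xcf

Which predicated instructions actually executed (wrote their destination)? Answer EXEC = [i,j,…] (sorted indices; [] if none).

EXEC = [2,4,5,8]

[0] flags=1000 → (cmp)
[1] flags=1000 GT?F → skip
[2] flags=1000 MI?T → r3=0x23
[3] flags=1000 → (cmp)
[4] flags=1000 LT?T → r3=0xbb
[5] flags=1000 NE?T → r2=0xd8
[6] flags=0010 → (cmp)
[7] flags=0010 EQ?F → skip
[8] flags=0010 GT?T → r2=0xcf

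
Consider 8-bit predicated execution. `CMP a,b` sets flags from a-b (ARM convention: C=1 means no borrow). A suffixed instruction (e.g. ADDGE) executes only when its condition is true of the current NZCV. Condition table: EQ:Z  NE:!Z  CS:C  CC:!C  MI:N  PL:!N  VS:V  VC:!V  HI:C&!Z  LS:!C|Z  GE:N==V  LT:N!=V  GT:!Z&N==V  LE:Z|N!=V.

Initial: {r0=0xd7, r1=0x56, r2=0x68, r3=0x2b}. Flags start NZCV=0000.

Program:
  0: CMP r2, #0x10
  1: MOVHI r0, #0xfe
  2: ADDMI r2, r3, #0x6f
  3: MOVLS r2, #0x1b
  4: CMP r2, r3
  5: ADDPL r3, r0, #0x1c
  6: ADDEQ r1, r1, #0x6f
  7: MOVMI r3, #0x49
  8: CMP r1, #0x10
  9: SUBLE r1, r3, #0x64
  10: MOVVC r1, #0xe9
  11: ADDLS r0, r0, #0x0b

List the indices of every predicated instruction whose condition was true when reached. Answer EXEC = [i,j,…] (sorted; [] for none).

[0] flags=0010 → (cmp)
[1] flags=0010 HI?T → r0=0xfe
[2] flags=0010 MI?F → skip
[3] flags=0010 LS?F → skip
[4] flags=0010 → (cmp)
[5] flags=0010 PL?T → r3=0x1a
[6] flags=0010 EQ?F → skip
[7] flags=0010 MI?F → skip
[8] flags=0010 → (cmp)
[9] flags=0010 LE?F → skip
[10] flags=0010 VC?T → r1=0xe9
[11] flags=0010 LS?F → skip

EXEC = [1,5,10]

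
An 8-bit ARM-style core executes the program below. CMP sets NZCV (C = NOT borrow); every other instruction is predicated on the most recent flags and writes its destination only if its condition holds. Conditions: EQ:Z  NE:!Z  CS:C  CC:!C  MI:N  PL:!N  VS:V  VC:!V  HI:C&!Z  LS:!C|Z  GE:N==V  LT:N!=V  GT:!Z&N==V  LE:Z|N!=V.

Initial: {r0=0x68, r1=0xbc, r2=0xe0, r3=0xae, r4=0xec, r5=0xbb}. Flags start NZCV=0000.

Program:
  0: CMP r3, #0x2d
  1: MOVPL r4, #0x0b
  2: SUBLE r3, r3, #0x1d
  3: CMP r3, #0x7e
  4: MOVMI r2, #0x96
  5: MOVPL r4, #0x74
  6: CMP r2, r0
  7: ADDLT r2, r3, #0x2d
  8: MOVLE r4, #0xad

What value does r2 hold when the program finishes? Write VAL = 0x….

VAL = 0xbe

0: ✓ CMP  NZCV=1010
1: · MOVPL
2: ✓ SUBLE  r3←0x91
3: ✓ CMP  NZCV=0011
4: · MOVMI
5: ✓ MOVPL  r4←0x74
6: ✓ CMP  NZCV=0011
7: ✓ ADDLT  r2←0xbe
8: ✓ MOVLE  r4←0xad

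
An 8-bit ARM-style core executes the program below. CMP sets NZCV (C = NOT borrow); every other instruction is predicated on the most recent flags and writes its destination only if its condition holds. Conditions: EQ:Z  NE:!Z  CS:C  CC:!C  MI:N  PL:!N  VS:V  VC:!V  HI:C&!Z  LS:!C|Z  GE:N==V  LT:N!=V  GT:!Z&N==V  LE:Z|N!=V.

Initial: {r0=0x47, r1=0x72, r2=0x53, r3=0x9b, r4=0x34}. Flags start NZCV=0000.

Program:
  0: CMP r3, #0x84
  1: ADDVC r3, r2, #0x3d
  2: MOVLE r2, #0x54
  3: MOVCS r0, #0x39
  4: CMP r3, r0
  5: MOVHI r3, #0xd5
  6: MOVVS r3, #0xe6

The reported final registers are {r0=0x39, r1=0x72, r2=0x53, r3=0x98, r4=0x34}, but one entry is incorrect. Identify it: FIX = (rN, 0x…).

0: ✓ CMP  NZCV=0010
1: ✓ ADDVC  r3←0x90
2: · MOVLE
3: ✓ MOVCS  r0←0x39
4: ✓ CMP  NZCV=0011
5: ✓ MOVHI  r3←0xd5
6: ✓ MOVVS  r3←0xe6

FIX = (r3, 0xe6)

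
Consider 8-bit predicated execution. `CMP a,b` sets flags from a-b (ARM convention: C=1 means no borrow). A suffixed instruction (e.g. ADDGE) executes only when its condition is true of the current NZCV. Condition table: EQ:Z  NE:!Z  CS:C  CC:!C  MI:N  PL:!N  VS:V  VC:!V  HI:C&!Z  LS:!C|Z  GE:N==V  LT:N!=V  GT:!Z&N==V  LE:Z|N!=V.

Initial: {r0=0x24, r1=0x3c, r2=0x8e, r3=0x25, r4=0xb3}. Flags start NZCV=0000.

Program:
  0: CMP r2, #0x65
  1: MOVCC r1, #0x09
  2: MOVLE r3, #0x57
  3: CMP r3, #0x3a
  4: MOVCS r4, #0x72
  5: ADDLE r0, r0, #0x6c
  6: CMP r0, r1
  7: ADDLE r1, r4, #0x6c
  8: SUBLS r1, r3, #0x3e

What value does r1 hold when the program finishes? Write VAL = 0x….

0: ✓ CMP  NZCV=0011
1: · MOVCC
2: ✓ MOVLE  r3←0x57
3: ✓ CMP  NZCV=0010
4: ✓ MOVCS  r4←0x72
5: · ADDLE
6: ✓ CMP  NZCV=1000
7: ✓ ADDLE  r1←0xde
8: ✓ SUBLS  r1←0x19

VAL = 0x19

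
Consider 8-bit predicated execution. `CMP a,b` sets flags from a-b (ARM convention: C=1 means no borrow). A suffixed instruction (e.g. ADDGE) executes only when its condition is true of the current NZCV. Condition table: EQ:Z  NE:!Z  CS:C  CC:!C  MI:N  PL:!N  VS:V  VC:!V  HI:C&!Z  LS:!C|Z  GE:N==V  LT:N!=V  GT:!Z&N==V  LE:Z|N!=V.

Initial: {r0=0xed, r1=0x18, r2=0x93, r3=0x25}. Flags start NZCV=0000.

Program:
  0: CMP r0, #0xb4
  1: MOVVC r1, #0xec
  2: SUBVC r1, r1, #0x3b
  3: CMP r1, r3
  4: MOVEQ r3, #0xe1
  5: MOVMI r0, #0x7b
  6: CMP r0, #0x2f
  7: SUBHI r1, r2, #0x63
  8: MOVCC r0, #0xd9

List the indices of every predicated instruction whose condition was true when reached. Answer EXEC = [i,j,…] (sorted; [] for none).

EXEC = [1,2,5,7]

0: ✓ CMP  NZCV=0010
1: ✓ MOVVC  r1←0xec
2: ✓ SUBVC  r1←0xb1
3: ✓ CMP  NZCV=1010
4: · MOVEQ
5: ✓ MOVMI  r0←0x7b
6: ✓ CMP  NZCV=0010
7: ✓ SUBHI  r1←0x30
8: · MOVCC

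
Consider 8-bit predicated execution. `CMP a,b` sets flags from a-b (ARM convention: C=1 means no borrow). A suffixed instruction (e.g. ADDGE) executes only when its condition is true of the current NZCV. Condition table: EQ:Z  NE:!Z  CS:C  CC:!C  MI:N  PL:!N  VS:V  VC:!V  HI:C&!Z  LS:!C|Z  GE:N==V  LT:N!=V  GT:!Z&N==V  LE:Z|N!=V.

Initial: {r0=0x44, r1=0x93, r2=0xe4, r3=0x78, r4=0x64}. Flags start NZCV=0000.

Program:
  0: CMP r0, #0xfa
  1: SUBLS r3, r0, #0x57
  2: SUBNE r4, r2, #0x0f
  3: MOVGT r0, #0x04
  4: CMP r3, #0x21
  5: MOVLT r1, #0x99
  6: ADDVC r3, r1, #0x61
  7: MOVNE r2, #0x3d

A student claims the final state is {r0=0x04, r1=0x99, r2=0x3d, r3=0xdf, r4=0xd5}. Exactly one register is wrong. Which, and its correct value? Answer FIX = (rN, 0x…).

0: ✓ CMP  NZCV=0000
1: ✓ SUBLS  r3←0xed
2: ✓ SUBNE  r4←0xd5
3: ✓ MOVGT  r0←0x04
4: ✓ CMP  NZCV=1010
5: ✓ MOVLT  r1←0x99
6: ✓ ADDVC  r3←0xfa
7: ✓ MOVNE  r2←0x3d

FIX = (r3, 0xfa)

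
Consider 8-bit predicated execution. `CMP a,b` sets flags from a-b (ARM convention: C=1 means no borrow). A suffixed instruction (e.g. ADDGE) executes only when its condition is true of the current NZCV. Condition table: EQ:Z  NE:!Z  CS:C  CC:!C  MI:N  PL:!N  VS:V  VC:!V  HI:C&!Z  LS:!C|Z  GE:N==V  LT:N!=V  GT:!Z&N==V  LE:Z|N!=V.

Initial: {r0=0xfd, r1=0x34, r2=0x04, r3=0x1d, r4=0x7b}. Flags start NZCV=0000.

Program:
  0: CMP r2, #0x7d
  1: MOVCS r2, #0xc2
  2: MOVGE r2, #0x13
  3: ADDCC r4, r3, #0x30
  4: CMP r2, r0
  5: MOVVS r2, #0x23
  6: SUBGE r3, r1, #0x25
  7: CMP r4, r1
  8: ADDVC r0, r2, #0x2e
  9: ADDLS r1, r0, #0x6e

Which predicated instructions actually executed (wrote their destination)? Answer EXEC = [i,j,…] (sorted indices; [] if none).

[0] flags=1000 → (cmp)
[1] flags=1000 CS?F → skip
[2] flags=1000 GE?F → skip
[3] flags=1000 CC?T → r4=0x4d
[4] flags=0000 → (cmp)
[5] flags=0000 VS?F → skip
[6] flags=0000 GE?T → r3=0x0f
[7] flags=0010 → (cmp)
[8] flags=0010 VC?T → r0=0x32
[9] flags=0010 LS?F → skip

EXEC = [3,6,8]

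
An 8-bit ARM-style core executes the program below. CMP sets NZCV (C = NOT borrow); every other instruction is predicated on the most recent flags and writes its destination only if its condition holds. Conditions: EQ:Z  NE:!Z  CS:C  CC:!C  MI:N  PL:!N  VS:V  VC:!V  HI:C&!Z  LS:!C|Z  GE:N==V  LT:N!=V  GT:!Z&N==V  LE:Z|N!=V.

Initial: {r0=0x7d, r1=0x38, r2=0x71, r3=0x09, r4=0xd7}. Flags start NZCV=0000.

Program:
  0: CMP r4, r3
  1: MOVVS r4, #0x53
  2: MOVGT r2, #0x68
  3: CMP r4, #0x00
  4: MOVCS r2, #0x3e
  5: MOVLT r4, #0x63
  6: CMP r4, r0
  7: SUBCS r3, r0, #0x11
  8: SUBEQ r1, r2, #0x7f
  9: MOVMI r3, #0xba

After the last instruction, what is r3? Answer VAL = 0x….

VAL = 0xba

0: ✓ CMP  NZCV=1010
1: · MOVVS
2: · MOVGT
3: ✓ CMP  NZCV=1010
4: ✓ MOVCS  r2←0x3e
5: ✓ MOVLT  r4←0x63
6: ✓ CMP  NZCV=1000
7: · SUBCS
8: · SUBEQ
9: ✓ MOVMI  r3←0xba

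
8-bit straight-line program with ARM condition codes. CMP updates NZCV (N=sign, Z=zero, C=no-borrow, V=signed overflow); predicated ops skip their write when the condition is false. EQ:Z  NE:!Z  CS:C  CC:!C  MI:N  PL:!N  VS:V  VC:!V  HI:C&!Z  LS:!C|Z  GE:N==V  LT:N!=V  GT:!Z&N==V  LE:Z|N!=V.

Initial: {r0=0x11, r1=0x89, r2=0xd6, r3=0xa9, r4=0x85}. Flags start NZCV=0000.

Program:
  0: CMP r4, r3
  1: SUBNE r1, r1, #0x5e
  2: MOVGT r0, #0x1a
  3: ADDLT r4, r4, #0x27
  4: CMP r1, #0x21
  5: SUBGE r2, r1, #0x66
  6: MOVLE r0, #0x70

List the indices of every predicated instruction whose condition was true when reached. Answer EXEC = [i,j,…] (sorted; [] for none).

EXEC = [1,3,5]

[0] flags=1000 → (cmp)
[1] flags=1000 NE?T → r1=0x2b
[2] flags=1000 GT?F → skip
[3] flags=1000 LT?T → r4=0xac
[4] flags=0010 → (cmp)
[5] flags=0010 GE?T → r2=0xc5
[6] flags=0010 LE?F → skip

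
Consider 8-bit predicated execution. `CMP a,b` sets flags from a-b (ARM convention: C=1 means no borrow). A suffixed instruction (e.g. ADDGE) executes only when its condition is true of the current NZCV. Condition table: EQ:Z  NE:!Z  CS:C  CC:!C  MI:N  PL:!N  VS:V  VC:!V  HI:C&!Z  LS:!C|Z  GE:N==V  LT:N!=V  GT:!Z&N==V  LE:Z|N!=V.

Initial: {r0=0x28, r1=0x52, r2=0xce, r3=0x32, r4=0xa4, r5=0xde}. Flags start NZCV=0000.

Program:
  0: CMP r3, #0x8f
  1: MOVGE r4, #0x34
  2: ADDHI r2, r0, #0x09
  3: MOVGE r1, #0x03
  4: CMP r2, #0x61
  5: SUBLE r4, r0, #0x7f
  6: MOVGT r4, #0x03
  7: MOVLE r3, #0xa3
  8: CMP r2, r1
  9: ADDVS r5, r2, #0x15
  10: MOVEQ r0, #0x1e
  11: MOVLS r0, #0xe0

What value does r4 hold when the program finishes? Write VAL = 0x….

0: ✓ CMP  NZCV=1001
1: ✓ MOVGE  r4←0x34
2: · ADDHI
3: ✓ MOVGE  r1←0x03
4: ✓ CMP  NZCV=0011
5: ✓ SUBLE  r4←0xa9
6: · MOVGT
7: ✓ MOVLE  r3←0xa3
8: ✓ CMP  NZCV=1010
9: · ADDVS
10: · MOVEQ
11: · MOVLS

VAL = 0xa9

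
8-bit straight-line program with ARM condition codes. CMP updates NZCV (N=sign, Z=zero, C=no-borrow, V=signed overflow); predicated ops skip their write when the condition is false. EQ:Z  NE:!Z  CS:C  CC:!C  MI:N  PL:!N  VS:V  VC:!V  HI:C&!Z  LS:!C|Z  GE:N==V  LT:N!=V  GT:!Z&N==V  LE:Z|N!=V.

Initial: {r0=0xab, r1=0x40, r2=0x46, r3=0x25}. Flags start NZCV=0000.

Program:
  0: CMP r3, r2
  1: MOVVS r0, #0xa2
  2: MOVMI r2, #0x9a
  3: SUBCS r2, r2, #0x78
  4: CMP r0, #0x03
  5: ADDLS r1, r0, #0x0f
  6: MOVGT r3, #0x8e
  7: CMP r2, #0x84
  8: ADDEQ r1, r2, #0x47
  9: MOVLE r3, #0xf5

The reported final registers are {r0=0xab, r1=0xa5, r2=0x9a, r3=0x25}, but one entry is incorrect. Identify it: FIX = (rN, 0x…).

FIX = (r1, 0x40)

0: ✓ CMP  NZCV=1000
1: · MOVVS
2: ✓ MOVMI  r2←0x9a
3: · SUBCS
4: ✓ CMP  NZCV=1010
5: · ADDLS
6: · MOVGT
7: ✓ CMP  NZCV=0010
8: · ADDEQ
9: · MOVLE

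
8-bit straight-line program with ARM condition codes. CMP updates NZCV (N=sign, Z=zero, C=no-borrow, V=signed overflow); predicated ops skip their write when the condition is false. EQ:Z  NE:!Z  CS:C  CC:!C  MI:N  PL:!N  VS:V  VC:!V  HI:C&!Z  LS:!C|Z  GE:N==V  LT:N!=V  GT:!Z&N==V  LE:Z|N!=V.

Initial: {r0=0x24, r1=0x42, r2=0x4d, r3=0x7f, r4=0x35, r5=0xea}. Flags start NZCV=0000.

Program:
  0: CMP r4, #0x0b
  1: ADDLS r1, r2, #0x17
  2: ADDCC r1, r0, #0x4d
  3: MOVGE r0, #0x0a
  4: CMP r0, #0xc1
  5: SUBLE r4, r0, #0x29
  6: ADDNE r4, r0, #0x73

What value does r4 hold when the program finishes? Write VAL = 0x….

VAL = 0x7d

0: ✓ CMP  NZCV=0010
1: · ADDLS
2: · ADDCC
3: ✓ MOVGE  r0←0x0a
4: ✓ CMP  NZCV=0000
5: · SUBLE
6: ✓ ADDNE  r4←0x7d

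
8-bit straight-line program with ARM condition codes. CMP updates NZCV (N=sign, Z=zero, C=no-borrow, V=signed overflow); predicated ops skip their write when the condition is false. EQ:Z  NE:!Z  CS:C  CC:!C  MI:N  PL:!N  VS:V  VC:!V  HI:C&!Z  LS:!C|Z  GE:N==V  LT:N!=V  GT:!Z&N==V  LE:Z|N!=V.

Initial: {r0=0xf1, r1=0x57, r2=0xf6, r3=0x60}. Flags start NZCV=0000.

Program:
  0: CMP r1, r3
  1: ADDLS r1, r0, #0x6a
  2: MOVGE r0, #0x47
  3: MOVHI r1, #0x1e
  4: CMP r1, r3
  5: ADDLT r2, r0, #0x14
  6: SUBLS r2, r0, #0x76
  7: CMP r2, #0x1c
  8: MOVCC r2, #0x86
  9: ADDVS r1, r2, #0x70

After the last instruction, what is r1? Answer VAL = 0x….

VAL = 0x5b

[0] flags=1000 → (cmp)
[1] flags=1000 LS?T → r1=0x5b
[2] flags=1000 GE?F → skip
[3] flags=1000 HI?F → skip
[4] flags=1000 → (cmp)
[5] flags=1000 LT?T → r2=0x05
[6] flags=1000 LS?T → r2=0x7b
[7] flags=0010 → (cmp)
[8] flags=0010 CC?F → skip
[9] flags=0010 VS?F → skip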